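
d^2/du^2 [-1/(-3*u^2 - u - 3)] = 2*(-9*u^2 - 3*u + (6*u + 1)^2 - 9)/(3*u^2 + u + 3)^3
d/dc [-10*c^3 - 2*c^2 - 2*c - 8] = -30*c^2 - 4*c - 2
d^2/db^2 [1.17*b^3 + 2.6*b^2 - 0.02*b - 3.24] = 7.02*b + 5.2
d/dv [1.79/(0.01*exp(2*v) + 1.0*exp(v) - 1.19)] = (-0.0358*exp(v) - 1.79)*exp(v)/(0.01*exp(2*v) + 1.0*exp(v) - 1.19)^2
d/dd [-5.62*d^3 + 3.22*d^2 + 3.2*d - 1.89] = -16.86*d^2 + 6.44*d + 3.2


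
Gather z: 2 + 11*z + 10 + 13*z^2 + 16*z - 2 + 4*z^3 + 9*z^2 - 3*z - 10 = 4*z^3 + 22*z^2 + 24*z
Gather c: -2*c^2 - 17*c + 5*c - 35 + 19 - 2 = -2*c^2 - 12*c - 18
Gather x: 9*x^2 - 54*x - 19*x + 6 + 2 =9*x^2 - 73*x + 8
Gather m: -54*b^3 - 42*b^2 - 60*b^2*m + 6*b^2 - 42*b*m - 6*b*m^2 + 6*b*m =-54*b^3 - 36*b^2 - 6*b*m^2 + m*(-60*b^2 - 36*b)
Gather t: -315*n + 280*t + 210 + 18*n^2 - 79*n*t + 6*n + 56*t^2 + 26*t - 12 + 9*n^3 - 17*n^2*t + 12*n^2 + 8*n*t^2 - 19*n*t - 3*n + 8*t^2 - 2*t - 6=9*n^3 + 30*n^2 - 312*n + t^2*(8*n + 64) + t*(-17*n^2 - 98*n + 304) + 192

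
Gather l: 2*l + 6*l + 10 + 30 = 8*l + 40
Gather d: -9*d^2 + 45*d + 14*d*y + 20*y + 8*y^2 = -9*d^2 + d*(14*y + 45) + 8*y^2 + 20*y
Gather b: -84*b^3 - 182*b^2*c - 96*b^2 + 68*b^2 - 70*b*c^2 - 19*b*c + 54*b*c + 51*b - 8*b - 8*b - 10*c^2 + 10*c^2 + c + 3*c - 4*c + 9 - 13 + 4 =-84*b^3 + b^2*(-182*c - 28) + b*(-70*c^2 + 35*c + 35)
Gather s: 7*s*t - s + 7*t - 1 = s*(7*t - 1) + 7*t - 1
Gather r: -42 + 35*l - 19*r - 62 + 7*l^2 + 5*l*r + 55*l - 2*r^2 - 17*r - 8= 7*l^2 + 90*l - 2*r^2 + r*(5*l - 36) - 112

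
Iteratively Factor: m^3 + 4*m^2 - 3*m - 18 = (m - 2)*(m^2 + 6*m + 9) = (m - 2)*(m + 3)*(m + 3)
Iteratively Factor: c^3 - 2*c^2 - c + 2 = (c - 2)*(c^2 - 1) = (c - 2)*(c - 1)*(c + 1)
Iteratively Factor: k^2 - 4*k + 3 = (k - 3)*(k - 1)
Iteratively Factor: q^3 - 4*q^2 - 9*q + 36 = (q - 3)*(q^2 - q - 12) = (q - 3)*(q + 3)*(q - 4)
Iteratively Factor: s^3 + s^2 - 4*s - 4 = (s - 2)*(s^2 + 3*s + 2) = (s - 2)*(s + 1)*(s + 2)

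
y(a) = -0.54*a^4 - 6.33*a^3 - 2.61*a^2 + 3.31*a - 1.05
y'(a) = -2.16*a^3 - 18.99*a^2 - 5.22*a + 3.31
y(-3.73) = 174.26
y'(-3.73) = -129.33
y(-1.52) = 7.24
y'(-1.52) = -25.04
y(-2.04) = 25.72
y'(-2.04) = -46.73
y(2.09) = -73.62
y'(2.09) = -110.27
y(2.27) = -95.37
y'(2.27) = -131.66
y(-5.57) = 473.64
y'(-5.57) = -183.51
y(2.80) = -184.39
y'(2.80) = -207.60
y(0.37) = -0.51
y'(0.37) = -1.33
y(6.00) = -2142.27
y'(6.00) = -1178.21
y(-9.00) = 829.38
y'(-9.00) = 86.74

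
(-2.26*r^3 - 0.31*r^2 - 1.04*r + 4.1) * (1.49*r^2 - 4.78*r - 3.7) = -3.3674*r^5 + 10.3409*r^4 + 8.2942*r^3 + 12.2272*r^2 - 15.75*r - 15.17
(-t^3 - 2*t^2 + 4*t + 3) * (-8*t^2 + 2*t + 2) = 8*t^5 + 14*t^4 - 38*t^3 - 20*t^2 + 14*t + 6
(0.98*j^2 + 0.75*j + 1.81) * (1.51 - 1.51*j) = -1.4798*j^3 + 0.3473*j^2 - 1.6006*j + 2.7331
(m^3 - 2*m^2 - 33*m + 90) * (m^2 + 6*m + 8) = m^5 + 4*m^4 - 37*m^3 - 124*m^2 + 276*m + 720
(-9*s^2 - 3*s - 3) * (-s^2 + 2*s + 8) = 9*s^4 - 15*s^3 - 75*s^2 - 30*s - 24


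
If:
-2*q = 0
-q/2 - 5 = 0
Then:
No Solution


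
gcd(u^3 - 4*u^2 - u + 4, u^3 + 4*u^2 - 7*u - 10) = u + 1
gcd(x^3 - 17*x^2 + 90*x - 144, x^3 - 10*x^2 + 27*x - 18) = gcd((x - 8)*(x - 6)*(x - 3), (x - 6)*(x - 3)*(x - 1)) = x^2 - 9*x + 18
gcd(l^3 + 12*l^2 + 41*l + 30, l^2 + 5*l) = l + 5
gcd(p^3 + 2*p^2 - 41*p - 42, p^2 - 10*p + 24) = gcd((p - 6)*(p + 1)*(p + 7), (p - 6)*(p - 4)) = p - 6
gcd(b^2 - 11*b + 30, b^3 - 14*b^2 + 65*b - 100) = b - 5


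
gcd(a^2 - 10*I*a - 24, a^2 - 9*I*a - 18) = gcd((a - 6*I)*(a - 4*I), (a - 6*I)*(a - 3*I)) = a - 6*I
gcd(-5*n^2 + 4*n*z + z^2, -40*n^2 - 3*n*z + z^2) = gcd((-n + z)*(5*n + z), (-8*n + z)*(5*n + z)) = 5*n + z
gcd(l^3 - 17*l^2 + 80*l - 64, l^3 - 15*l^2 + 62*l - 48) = l^2 - 9*l + 8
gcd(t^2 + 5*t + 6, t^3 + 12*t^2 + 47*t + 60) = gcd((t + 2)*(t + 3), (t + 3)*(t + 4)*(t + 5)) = t + 3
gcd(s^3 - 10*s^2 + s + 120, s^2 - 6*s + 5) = s - 5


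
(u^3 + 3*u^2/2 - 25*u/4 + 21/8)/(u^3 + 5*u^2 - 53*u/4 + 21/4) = (u + 7/2)/(u + 7)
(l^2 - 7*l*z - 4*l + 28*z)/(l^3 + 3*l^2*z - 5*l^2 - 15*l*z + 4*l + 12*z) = (l - 7*z)/(l^2 + 3*l*z - l - 3*z)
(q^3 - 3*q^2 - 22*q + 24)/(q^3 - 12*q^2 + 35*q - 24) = (q^2 - 2*q - 24)/(q^2 - 11*q + 24)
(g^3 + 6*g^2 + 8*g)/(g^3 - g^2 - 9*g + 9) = g*(g^2 + 6*g + 8)/(g^3 - g^2 - 9*g + 9)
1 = 1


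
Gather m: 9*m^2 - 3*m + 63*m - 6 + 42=9*m^2 + 60*m + 36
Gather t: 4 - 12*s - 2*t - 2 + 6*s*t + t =-12*s + t*(6*s - 1) + 2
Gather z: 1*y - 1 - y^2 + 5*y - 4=-y^2 + 6*y - 5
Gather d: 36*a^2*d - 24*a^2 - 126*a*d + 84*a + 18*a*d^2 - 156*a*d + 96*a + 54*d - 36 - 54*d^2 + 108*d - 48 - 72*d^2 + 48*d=-24*a^2 + 180*a + d^2*(18*a - 126) + d*(36*a^2 - 282*a + 210) - 84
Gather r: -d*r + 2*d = -d*r + 2*d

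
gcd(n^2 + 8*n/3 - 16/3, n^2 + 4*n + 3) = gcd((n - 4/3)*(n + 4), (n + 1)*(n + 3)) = 1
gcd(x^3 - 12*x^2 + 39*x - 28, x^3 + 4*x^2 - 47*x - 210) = x - 7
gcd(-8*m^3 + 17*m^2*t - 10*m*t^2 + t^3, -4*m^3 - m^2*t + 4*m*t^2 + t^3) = -m + t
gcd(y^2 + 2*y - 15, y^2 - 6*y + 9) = y - 3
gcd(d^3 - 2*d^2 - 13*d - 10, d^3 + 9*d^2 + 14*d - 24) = 1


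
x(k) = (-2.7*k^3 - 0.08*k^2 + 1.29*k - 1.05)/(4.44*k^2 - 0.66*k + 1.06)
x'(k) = (0.66 - 8.88*k)*(-2.7*k^3 - 0.08*k^2 + 1.29*k - 1.05)/(4.44*k^2 - 0.66*k + 1.06)^2 + (-8.1*k^2 - 0.16*k + 1.29)/(4.44*k^2 - 0.66*k + 1.06)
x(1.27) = -0.69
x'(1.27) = -0.63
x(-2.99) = 1.56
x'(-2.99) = -0.66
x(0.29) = -0.60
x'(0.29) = 1.38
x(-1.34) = 0.36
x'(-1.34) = -0.86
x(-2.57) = 1.28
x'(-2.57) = -0.68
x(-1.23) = 0.26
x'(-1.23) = -0.90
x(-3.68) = 2.01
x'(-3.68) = -0.64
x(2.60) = -1.56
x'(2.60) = -0.65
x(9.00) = -5.54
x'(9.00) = -0.61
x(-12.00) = 7.15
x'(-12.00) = -0.61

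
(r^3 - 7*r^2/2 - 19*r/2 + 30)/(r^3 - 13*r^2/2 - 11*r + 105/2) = (r - 4)/(r - 7)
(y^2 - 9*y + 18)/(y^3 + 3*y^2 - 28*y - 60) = (y^2 - 9*y + 18)/(y^3 + 3*y^2 - 28*y - 60)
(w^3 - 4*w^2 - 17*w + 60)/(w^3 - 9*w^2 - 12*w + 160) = (w - 3)/(w - 8)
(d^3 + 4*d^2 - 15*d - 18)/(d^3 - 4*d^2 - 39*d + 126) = (d + 1)/(d - 7)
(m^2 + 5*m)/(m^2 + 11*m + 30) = m/(m + 6)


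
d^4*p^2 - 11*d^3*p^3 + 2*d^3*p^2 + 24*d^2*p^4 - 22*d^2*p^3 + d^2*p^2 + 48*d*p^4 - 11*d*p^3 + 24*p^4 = (d - 8*p)*(d - 3*p)*(d*p + p)^2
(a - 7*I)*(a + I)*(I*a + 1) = I*a^3 + 7*a^2 + I*a + 7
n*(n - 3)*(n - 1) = n^3 - 4*n^2 + 3*n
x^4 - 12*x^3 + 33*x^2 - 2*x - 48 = (x - 8)*(x - 3)*(x - 2)*(x + 1)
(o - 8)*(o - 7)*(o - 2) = o^3 - 17*o^2 + 86*o - 112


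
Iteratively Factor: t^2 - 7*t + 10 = (t - 5)*(t - 2)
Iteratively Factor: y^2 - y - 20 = (y - 5)*(y + 4)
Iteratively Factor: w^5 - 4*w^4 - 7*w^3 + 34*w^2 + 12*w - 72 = (w + 2)*(w^4 - 6*w^3 + 5*w^2 + 24*w - 36) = (w - 2)*(w + 2)*(w^3 - 4*w^2 - 3*w + 18) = (w - 2)*(w + 2)^2*(w^2 - 6*w + 9) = (w - 3)*(w - 2)*(w + 2)^2*(w - 3)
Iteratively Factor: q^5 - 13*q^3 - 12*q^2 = (q + 3)*(q^4 - 3*q^3 - 4*q^2) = q*(q + 3)*(q^3 - 3*q^2 - 4*q) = q*(q + 1)*(q + 3)*(q^2 - 4*q) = q*(q - 4)*(q + 1)*(q + 3)*(q)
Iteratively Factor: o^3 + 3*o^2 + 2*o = (o)*(o^2 + 3*o + 2) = o*(o + 1)*(o + 2)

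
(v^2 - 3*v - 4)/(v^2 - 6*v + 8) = (v + 1)/(v - 2)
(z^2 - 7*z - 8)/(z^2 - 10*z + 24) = (z^2 - 7*z - 8)/(z^2 - 10*z + 24)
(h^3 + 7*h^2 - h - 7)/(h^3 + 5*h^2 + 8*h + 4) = (h^2 + 6*h - 7)/(h^2 + 4*h + 4)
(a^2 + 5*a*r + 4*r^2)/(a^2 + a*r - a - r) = (a + 4*r)/(a - 1)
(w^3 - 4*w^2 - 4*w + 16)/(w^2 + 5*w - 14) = (w^2 - 2*w - 8)/(w + 7)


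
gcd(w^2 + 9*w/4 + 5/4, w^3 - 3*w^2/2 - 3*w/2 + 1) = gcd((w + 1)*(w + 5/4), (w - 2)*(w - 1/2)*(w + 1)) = w + 1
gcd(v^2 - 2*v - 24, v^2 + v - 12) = v + 4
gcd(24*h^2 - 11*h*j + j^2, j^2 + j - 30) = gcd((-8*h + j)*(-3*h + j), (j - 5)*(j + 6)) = 1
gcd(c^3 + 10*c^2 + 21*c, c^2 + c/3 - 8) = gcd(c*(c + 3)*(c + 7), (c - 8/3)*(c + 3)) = c + 3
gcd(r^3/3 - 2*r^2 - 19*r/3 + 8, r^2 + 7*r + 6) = 1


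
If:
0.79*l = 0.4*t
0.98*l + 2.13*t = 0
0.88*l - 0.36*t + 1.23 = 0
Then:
No Solution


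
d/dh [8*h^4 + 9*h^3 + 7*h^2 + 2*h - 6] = 32*h^3 + 27*h^2 + 14*h + 2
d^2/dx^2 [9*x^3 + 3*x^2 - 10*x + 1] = 54*x + 6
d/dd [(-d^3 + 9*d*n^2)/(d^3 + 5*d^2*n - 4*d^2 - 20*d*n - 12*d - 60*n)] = (-d*(d^2 - 9*n^2)*(-3*d^2 - 10*d*n + 8*d + 20*n + 12) + 3*(d^2 - 3*n^2)*(-d^3 - 5*d^2*n + 4*d^2 + 20*d*n + 12*d + 60*n))/(-d^3 - 5*d^2*n + 4*d^2 + 20*d*n + 12*d + 60*n)^2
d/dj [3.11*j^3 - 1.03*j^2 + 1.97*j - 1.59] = 9.33*j^2 - 2.06*j + 1.97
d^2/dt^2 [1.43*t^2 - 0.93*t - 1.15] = 2.86000000000000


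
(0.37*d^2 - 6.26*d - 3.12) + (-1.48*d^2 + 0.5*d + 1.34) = -1.11*d^2 - 5.76*d - 1.78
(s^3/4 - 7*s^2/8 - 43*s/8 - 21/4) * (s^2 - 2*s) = s^5/4 - 11*s^4/8 - 29*s^3/8 + 11*s^2/2 + 21*s/2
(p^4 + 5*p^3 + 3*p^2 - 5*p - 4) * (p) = p^5 + 5*p^4 + 3*p^3 - 5*p^2 - 4*p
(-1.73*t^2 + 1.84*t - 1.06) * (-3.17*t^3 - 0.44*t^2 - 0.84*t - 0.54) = 5.4841*t^5 - 5.0716*t^4 + 4.0038*t^3 - 0.145*t^2 - 0.1032*t + 0.5724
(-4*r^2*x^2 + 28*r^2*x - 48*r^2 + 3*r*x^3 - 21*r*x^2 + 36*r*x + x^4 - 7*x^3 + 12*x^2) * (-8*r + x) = 32*r^3*x^2 - 224*r^3*x + 384*r^3 - 28*r^2*x^3 + 196*r^2*x^2 - 336*r^2*x - 5*r*x^4 + 35*r*x^3 - 60*r*x^2 + x^5 - 7*x^4 + 12*x^3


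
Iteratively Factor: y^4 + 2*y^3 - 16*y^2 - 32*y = (y + 4)*(y^3 - 2*y^2 - 8*y) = y*(y + 4)*(y^2 - 2*y - 8) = y*(y - 4)*(y + 4)*(y + 2)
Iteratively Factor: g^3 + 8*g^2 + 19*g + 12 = (g + 4)*(g^2 + 4*g + 3) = (g + 1)*(g + 4)*(g + 3)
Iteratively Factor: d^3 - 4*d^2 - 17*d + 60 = (d + 4)*(d^2 - 8*d + 15) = (d - 3)*(d + 4)*(d - 5)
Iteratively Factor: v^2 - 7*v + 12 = (v - 4)*(v - 3)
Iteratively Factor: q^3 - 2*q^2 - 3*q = (q)*(q^2 - 2*q - 3) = q*(q - 3)*(q + 1)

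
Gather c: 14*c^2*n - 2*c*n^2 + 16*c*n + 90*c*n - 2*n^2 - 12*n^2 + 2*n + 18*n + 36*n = 14*c^2*n + c*(-2*n^2 + 106*n) - 14*n^2 + 56*n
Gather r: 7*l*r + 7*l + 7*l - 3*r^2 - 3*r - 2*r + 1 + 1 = 14*l - 3*r^2 + r*(7*l - 5) + 2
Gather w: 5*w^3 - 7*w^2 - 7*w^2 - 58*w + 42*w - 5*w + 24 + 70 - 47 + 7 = 5*w^3 - 14*w^2 - 21*w + 54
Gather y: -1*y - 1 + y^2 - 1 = y^2 - y - 2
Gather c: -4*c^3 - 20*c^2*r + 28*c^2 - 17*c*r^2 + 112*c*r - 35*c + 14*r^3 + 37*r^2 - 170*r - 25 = -4*c^3 + c^2*(28 - 20*r) + c*(-17*r^2 + 112*r - 35) + 14*r^3 + 37*r^2 - 170*r - 25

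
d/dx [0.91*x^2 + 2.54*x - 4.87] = 1.82*x + 2.54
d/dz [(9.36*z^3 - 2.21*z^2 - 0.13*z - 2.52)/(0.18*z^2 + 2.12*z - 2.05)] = (1.6848*z^4 + 39.6864*z^3 - 62.2258*z^2 + 9.9682*z + 5.6089)/(0.0324*z^4 + 0.7632*z^3 + 3.7564*z^2 - 8.692*z + 4.2025)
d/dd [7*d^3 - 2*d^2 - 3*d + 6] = 21*d^2 - 4*d - 3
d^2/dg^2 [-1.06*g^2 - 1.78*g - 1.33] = -2.12000000000000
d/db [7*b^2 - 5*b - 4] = 14*b - 5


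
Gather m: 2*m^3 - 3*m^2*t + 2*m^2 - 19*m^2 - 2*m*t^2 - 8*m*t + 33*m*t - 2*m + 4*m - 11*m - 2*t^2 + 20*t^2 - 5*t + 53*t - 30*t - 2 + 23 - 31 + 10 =2*m^3 + m^2*(-3*t - 17) + m*(-2*t^2 + 25*t - 9) + 18*t^2 + 18*t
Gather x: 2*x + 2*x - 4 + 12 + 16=4*x + 24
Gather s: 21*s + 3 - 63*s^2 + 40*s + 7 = -63*s^2 + 61*s + 10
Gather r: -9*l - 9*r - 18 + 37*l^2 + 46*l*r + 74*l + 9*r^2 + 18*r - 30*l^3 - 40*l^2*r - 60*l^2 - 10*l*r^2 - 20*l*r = -30*l^3 - 23*l^2 + 65*l + r^2*(9 - 10*l) + r*(-40*l^2 + 26*l + 9) - 18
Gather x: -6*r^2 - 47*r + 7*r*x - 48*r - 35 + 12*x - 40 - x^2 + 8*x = -6*r^2 - 95*r - x^2 + x*(7*r + 20) - 75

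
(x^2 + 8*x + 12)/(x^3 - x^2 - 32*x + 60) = (x + 2)/(x^2 - 7*x + 10)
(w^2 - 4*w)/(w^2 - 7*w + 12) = w/(w - 3)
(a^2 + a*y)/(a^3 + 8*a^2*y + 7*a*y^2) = 1/(a + 7*y)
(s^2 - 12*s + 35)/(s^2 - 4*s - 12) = (-s^2 + 12*s - 35)/(-s^2 + 4*s + 12)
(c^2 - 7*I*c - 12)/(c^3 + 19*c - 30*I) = (c - 4*I)/(c^2 + 3*I*c + 10)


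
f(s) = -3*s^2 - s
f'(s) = -6*s - 1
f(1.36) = -6.91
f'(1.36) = -9.16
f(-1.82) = -8.12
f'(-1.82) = 9.92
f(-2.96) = -23.32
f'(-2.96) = 16.76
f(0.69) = -2.12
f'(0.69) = -5.14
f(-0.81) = -1.16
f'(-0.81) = 3.86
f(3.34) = -36.81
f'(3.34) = -21.04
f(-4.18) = -48.24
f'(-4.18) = 24.08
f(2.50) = -21.25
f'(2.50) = -16.00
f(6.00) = -114.00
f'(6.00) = -37.00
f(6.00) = -114.00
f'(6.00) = -37.00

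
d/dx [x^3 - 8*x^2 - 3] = x*(3*x - 16)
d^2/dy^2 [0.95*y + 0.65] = 0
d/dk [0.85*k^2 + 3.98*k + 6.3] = 1.7*k + 3.98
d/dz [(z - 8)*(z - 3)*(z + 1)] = 3*z^2 - 20*z + 13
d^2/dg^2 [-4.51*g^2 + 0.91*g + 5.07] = -9.02000000000000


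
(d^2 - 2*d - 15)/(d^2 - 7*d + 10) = (d + 3)/(d - 2)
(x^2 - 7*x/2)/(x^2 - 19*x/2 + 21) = x/(x - 6)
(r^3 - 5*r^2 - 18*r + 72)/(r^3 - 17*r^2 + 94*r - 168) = (r^2 + r - 12)/(r^2 - 11*r + 28)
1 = 1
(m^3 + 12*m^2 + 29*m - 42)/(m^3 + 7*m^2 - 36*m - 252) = (m - 1)/(m - 6)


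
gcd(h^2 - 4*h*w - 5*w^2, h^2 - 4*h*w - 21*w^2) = 1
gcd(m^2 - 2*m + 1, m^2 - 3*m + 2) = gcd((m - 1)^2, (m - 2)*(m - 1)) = m - 1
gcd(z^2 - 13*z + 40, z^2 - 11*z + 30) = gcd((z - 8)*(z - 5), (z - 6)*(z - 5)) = z - 5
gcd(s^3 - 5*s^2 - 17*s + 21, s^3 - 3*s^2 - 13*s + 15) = s^2 + 2*s - 3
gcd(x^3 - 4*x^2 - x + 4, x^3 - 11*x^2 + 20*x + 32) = x^2 - 3*x - 4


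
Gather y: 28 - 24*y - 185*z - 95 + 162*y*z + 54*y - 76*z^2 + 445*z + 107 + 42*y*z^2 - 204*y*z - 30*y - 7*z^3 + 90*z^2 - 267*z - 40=y*(42*z^2 - 42*z) - 7*z^3 + 14*z^2 - 7*z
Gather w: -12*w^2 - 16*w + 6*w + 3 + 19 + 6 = -12*w^2 - 10*w + 28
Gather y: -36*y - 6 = -36*y - 6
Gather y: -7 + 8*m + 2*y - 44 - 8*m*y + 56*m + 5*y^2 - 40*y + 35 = 64*m + 5*y^2 + y*(-8*m - 38) - 16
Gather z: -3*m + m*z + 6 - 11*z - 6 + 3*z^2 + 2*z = -3*m + 3*z^2 + z*(m - 9)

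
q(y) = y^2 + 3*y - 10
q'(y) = 2*y + 3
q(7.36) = 66.25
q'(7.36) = 17.72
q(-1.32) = -12.22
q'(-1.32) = 0.36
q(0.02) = -9.94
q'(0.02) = 3.04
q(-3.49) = -8.29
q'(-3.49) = -3.98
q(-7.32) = 21.62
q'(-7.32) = -11.64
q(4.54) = 24.23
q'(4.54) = 12.08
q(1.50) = -3.25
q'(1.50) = 6.00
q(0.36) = -8.79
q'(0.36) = 3.72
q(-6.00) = 8.00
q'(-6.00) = -9.00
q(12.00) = 170.00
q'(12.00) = 27.00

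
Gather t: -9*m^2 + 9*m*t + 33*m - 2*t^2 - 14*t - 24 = -9*m^2 + 33*m - 2*t^2 + t*(9*m - 14) - 24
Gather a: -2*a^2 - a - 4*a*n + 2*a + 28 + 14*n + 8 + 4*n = -2*a^2 + a*(1 - 4*n) + 18*n + 36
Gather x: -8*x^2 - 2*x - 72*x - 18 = -8*x^2 - 74*x - 18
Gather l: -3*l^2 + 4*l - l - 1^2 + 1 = -3*l^2 + 3*l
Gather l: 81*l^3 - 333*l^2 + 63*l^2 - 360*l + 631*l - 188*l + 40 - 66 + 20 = 81*l^3 - 270*l^2 + 83*l - 6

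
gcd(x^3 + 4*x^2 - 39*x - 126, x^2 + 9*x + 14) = x + 7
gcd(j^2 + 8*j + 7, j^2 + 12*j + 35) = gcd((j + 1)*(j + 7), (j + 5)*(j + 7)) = j + 7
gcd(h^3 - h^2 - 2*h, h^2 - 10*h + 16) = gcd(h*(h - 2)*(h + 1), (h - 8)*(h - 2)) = h - 2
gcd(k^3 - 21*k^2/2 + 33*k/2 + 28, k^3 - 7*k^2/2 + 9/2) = k + 1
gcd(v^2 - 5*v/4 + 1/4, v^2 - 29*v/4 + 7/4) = v - 1/4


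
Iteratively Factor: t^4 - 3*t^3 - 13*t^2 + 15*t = (t - 5)*(t^3 + 2*t^2 - 3*t) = (t - 5)*(t - 1)*(t^2 + 3*t) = t*(t - 5)*(t - 1)*(t + 3)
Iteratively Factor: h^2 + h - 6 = (h + 3)*(h - 2)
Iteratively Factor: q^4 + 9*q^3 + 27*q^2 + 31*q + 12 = (q + 3)*(q^3 + 6*q^2 + 9*q + 4) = (q + 3)*(q + 4)*(q^2 + 2*q + 1) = (q + 1)*(q + 3)*(q + 4)*(q + 1)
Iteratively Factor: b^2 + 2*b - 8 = (b + 4)*(b - 2)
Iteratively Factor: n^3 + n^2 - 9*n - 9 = (n - 3)*(n^2 + 4*n + 3) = (n - 3)*(n + 1)*(n + 3)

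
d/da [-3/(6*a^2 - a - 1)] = 3*(12*a - 1)/(-6*a^2 + a + 1)^2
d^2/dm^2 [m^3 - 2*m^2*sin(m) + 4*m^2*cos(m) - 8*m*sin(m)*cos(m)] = 2*m^2*sin(m) - 4*m^2*cos(m) - 16*m*sin(m) + 16*m*sin(2*m) - 8*m*cos(m) + 6*m - 4*sin(m) + 8*cos(m) - 16*cos(2*m)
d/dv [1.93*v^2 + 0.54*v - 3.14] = 3.86*v + 0.54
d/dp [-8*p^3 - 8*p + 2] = -24*p^2 - 8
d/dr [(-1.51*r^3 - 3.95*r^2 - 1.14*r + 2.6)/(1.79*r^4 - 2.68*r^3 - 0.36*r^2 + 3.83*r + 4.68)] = (2.7029*r^6 + 14.141*r^5 - 3.92060000000001*r^4 - 36.293*r^3 - 15.8353*r^2 - 35.1*r - 15.2932)/(3.2041*r^8 - 9.5944*r^7 + 5.8936*r^6 + 15.641*r^5 - 3.6448*r^4 - 27.8424*r^3 + 11.2993*r^2 + 35.8488*r + 21.9024)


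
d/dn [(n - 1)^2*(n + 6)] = (n - 1)*(3*n + 11)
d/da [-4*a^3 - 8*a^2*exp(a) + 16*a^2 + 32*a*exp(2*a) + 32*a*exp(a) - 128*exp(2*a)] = -8*a^2*exp(a) - 12*a^2 + 64*a*exp(2*a) + 16*a*exp(a) + 32*a - 224*exp(2*a) + 32*exp(a)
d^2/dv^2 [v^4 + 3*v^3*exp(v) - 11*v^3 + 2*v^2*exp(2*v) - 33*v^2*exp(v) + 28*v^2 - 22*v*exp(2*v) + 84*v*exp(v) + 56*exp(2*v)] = 3*v^3*exp(v) + 8*v^2*exp(2*v) - 15*v^2*exp(v) + 12*v^2 - 72*v*exp(2*v) - 30*v*exp(v) - 66*v + 140*exp(2*v) + 102*exp(v) + 56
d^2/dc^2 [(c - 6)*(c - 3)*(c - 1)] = 6*c - 20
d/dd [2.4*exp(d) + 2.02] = 2.4*exp(d)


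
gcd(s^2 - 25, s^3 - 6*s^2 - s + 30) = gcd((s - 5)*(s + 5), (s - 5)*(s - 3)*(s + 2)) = s - 5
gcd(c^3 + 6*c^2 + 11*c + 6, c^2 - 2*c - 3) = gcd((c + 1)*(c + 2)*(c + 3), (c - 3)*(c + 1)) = c + 1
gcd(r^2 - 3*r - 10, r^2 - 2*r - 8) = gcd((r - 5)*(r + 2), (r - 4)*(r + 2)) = r + 2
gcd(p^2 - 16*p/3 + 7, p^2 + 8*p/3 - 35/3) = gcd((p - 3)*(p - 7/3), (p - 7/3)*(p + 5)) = p - 7/3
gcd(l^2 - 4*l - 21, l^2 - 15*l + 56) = l - 7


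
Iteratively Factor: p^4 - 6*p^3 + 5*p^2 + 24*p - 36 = (p - 2)*(p^3 - 4*p^2 - 3*p + 18) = (p - 2)*(p + 2)*(p^2 - 6*p + 9) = (p - 3)*(p - 2)*(p + 2)*(p - 3)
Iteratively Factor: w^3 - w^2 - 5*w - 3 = (w + 1)*(w^2 - 2*w - 3) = (w - 3)*(w + 1)*(w + 1)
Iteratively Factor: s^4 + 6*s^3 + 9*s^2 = (s + 3)*(s^3 + 3*s^2) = s*(s + 3)*(s^2 + 3*s) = s^2*(s + 3)*(s + 3)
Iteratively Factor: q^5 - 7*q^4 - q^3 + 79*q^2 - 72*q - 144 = (q - 4)*(q^4 - 3*q^3 - 13*q^2 + 27*q + 36) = (q - 4)*(q + 3)*(q^3 - 6*q^2 + 5*q + 12) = (q - 4)*(q - 3)*(q + 3)*(q^2 - 3*q - 4) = (q - 4)*(q - 3)*(q + 1)*(q + 3)*(q - 4)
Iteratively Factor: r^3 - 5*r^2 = (r - 5)*(r^2) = r*(r - 5)*(r)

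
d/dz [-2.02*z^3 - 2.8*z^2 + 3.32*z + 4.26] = -6.06*z^2 - 5.6*z + 3.32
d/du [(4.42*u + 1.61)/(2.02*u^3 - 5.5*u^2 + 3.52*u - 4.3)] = (-17.8568*u^3 + 14.5534*u^2 + 17.71*u - 24.6732)/(4.0804*u^6 - 22.22*u^5 + 44.4708*u^4 - 56.092*u^3 + 59.6904*u^2 - 30.272*u + 18.49)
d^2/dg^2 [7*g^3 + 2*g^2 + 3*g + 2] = 42*g + 4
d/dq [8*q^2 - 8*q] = 16*q - 8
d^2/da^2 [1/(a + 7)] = 2/(a + 7)^3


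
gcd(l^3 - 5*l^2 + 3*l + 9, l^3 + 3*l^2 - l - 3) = l + 1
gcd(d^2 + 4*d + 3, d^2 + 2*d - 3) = d + 3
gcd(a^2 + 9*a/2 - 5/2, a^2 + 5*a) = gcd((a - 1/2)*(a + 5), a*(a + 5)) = a + 5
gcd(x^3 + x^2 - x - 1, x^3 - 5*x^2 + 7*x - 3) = x - 1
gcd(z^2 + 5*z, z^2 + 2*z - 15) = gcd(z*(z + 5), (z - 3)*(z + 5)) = z + 5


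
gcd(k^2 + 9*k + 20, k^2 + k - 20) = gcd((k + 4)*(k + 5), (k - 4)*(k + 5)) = k + 5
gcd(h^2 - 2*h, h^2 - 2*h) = h^2 - 2*h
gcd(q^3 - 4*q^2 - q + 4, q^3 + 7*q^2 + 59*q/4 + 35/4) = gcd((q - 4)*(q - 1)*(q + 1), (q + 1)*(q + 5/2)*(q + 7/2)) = q + 1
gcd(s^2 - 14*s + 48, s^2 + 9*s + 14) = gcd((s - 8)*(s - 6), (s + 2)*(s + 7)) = 1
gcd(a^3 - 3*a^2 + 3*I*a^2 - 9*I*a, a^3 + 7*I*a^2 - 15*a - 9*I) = a + 3*I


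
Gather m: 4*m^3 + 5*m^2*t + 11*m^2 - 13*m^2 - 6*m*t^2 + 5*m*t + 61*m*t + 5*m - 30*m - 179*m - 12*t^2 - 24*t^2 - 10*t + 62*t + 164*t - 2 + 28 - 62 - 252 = 4*m^3 + m^2*(5*t - 2) + m*(-6*t^2 + 66*t - 204) - 36*t^2 + 216*t - 288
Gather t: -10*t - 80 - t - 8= -11*t - 88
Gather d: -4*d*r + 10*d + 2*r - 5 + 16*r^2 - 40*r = d*(10 - 4*r) + 16*r^2 - 38*r - 5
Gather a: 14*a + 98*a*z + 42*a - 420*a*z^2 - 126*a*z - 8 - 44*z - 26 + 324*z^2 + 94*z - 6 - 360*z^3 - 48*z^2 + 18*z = a*(-420*z^2 - 28*z + 56) - 360*z^3 + 276*z^2 + 68*z - 40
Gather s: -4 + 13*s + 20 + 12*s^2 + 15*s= 12*s^2 + 28*s + 16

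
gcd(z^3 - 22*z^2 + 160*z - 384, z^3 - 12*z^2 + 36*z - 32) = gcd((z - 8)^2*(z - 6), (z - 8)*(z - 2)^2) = z - 8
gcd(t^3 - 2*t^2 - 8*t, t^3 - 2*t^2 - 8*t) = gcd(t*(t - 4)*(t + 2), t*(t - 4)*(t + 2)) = t^3 - 2*t^2 - 8*t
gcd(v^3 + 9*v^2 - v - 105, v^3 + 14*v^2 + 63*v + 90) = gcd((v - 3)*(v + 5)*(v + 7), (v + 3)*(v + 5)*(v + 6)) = v + 5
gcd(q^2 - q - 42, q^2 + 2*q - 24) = q + 6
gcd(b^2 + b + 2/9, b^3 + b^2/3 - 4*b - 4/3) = b + 1/3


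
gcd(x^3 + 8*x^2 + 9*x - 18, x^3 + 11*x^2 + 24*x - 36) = x^2 + 5*x - 6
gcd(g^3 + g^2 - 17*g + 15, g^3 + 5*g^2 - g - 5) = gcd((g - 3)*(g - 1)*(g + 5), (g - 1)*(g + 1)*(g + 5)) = g^2 + 4*g - 5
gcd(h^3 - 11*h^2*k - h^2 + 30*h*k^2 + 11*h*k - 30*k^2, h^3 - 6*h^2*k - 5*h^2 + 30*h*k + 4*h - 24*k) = h^2 - 6*h*k - h + 6*k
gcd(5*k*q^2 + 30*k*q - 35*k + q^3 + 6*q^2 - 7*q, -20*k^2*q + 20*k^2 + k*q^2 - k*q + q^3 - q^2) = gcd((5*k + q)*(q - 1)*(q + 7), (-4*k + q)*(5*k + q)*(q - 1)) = 5*k*q - 5*k + q^2 - q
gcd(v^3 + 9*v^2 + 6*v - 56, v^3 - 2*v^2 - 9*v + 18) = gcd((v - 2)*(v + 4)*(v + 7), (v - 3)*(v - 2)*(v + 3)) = v - 2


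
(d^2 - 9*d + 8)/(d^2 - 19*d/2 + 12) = 2*(d - 1)/(2*d - 3)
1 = 1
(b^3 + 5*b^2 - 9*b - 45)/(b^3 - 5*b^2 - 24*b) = (b^2 + 2*b - 15)/(b*(b - 8))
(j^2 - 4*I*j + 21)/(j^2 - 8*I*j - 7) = (j + 3*I)/(j - I)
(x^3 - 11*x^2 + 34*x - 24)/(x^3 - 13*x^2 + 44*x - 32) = (x - 6)/(x - 8)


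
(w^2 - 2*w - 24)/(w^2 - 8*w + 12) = (w + 4)/(w - 2)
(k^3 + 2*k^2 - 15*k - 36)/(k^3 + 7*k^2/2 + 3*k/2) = 2*(k^2 - k - 12)/(k*(2*k + 1))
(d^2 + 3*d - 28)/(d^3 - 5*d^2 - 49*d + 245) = (d - 4)/(d^2 - 12*d + 35)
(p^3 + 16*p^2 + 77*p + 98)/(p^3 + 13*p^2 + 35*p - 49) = (p + 2)/(p - 1)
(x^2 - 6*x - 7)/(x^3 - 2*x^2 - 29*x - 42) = (x + 1)/(x^2 + 5*x + 6)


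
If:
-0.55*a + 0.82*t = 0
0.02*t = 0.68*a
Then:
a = 0.00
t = 0.00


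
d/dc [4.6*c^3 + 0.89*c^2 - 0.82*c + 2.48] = 13.8*c^2 + 1.78*c - 0.82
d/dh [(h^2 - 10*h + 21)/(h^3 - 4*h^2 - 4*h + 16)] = (-h^4 + 20*h^3 - 107*h^2 + 200*h - 76)/(h^6 - 8*h^5 + 8*h^4 + 64*h^3 - 112*h^2 - 128*h + 256)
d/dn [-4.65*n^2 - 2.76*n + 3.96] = -9.3*n - 2.76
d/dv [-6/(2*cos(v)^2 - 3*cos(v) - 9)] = 6*(3 - 4*cos(v))*sin(v)/(3*cos(v) - cos(2*v) + 8)^2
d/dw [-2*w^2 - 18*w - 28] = -4*w - 18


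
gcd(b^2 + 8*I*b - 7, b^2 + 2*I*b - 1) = b + I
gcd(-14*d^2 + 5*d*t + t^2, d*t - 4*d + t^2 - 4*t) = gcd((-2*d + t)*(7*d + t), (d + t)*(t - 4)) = 1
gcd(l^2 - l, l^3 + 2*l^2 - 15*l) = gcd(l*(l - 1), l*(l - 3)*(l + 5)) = l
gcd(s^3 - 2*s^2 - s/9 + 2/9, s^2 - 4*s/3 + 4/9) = 1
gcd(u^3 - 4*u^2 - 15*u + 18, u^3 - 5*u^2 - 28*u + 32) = u - 1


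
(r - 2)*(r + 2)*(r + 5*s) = r^3 + 5*r^2*s - 4*r - 20*s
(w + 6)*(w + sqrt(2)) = w^2 + sqrt(2)*w + 6*w + 6*sqrt(2)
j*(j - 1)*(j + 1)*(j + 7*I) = j^4 + 7*I*j^3 - j^2 - 7*I*j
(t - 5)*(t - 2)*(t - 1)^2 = t^4 - 9*t^3 + 25*t^2 - 27*t + 10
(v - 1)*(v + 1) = v^2 - 1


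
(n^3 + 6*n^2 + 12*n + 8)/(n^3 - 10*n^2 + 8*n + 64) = (n^2 + 4*n + 4)/(n^2 - 12*n + 32)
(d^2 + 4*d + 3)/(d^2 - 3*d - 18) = (d + 1)/(d - 6)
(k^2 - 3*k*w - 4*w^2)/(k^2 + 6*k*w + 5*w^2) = (k - 4*w)/(k + 5*w)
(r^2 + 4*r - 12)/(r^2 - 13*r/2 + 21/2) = 2*(r^2 + 4*r - 12)/(2*r^2 - 13*r + 21)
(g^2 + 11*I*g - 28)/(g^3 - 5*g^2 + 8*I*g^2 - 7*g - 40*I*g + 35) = (g + 4*I)/(g^2 + g*(-5 + I) - 5*I)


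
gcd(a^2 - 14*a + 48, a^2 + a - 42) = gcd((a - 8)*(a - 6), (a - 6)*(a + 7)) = a - 6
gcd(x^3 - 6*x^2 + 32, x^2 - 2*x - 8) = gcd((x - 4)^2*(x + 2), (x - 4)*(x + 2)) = x^2 - 2*x - 8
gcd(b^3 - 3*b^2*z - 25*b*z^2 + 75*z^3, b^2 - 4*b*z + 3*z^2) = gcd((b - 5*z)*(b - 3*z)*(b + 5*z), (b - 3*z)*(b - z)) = -b + 3*z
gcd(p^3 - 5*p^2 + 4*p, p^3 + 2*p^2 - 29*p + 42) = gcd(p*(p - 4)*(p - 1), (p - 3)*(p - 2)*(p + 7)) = 1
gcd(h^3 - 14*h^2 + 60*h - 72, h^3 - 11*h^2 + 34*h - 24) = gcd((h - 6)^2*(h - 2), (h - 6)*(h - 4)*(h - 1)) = h - 6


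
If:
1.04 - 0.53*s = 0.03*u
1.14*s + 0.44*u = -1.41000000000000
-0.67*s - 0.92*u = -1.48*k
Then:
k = -4.90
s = 2.51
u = -9.71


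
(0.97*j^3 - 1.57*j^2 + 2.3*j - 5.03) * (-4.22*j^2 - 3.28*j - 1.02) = -4.0934*j^5 + 3.4438*j^4 - 5.5458*j^3 + 15.284*j^2 + 14.1524*j + 5.1306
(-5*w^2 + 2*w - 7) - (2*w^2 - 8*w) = -7*w^2 + 10*w - 7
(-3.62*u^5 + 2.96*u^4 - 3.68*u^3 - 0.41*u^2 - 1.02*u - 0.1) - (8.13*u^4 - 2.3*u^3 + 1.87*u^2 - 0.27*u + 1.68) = -3.62*u^5 - 5.17*u^4 - 1.38*u^3 - 2.28*u^2 - 0.75*u - 1.78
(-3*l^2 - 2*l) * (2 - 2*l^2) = 6*l^4 + 4*l^3 - 6*l^2 - 4*l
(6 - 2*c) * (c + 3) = 18 - 2*c^2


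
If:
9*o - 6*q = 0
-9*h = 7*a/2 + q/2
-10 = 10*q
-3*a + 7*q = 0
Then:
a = -7/3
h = 26/27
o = -2/3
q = -1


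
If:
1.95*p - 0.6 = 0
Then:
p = 0.31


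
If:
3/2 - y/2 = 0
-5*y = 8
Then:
No Solution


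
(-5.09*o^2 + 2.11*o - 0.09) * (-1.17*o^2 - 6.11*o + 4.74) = 5.9553*o^4 + 28.6312*o^3 - 36.9134*o^2 + 10.5513*o - 0.4266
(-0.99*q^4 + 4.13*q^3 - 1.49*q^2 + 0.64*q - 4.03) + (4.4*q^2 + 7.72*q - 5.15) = -0.99*q^4 + 4.13*q^3 + 2.91*q^2 + 8.36*q - 9.18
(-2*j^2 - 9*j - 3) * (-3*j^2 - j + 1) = 6*j^4 + 29*j^3 + 16*j^2 - 6*j - 3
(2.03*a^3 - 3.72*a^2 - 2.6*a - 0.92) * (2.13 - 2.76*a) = -5.6028*a^4 + 14.5911*a^3 - 0.747600000000001*a^2 - 2.9988*a - 1.9596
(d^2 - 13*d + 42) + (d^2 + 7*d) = 2*d^2 - 6*d + 42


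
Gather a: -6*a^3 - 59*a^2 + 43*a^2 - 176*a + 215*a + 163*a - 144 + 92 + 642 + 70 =-6*a^3 - 16*a^2 + 202*a + 660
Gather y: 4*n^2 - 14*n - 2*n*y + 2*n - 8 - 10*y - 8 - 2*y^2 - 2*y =4*n^2 - 12*n - 2*y^2 + y*(-2*n - 12) - 16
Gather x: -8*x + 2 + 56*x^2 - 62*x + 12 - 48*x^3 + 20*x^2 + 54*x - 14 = -48*x^3 + 76*x^2 - 16*x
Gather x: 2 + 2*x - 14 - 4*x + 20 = 8 - 2*x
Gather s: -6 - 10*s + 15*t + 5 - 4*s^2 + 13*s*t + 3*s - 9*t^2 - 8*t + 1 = -4*s^2 + s*(13*t - 7) - 9*t^2 + 7*t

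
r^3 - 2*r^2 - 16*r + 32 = (r - 4)*(r - 2)*(r + 4)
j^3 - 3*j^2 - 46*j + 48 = (j - 8)*(j - 1)*(j + 6)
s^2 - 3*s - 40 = (s - 8)*(s + 5)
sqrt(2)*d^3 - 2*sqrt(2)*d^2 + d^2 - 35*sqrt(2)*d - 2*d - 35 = (d - 7)*(d + 5)*(sqrt(2)*d + 1)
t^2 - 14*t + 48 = (t - 8)*(t - 6)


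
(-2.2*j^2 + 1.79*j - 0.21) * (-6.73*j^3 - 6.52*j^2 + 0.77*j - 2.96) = 14.806*j^5 + 2.2973*j^4 - 11.9515*j^3 + 9.2595*j^2 - 5.4601*j + 0.6216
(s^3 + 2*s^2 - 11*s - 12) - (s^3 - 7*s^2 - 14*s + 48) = 9*s^2 + 3*s - 60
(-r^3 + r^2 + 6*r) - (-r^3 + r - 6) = r^2 + 5*r + 6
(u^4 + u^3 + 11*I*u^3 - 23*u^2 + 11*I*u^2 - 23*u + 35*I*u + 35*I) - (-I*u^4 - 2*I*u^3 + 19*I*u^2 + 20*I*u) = u^4 + I*u^4 + u^3 + 13*I*u^3 - 23*u^2 - 8*I*u^2 - 23*u + 15*I*u + 35*I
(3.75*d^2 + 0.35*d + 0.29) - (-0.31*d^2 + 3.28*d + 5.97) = 4.06*d^2 - 2.93*d - 5.68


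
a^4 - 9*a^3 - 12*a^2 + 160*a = a*(a - 8)*(a - 5)*(a + 4)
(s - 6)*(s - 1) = s^2 - 7*s + 6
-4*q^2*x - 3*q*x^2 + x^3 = x*(-4*q + x)*(q + x)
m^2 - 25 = (m - 5)*(m + 5)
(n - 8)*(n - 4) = n^2 - 12*n + 32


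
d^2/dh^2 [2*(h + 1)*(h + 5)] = 4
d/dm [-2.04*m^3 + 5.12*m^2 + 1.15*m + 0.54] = -6.12*m^2 + 10.24*m + 1.15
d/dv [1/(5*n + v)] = -1/(5*n + v)^2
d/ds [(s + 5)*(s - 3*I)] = 2*s + 5 - 3*I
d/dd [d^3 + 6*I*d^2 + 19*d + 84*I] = 3*d^2 + 12*I*d + 19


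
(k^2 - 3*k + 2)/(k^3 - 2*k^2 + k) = (k - 2)/(k*(k - 1))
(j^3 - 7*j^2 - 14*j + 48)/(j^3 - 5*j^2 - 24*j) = (j - 2)/j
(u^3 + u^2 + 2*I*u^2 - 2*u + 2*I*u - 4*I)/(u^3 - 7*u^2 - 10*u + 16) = (u + 2*I)/(u - 8)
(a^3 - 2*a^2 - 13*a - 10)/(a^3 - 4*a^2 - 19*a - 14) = (a - 5)/(a - 7)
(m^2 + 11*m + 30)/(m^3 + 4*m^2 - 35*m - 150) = (m + 6)/(m^2 - m - 30)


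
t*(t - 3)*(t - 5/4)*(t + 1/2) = t^4 - 15*t^3/4 + 13*t^2/8 + 15*t/8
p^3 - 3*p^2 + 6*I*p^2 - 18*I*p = p*(p - 3)*(p + 6*I)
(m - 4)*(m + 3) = m^2 - m - 12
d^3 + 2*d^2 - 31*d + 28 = (d - 4)*(d - 1)*(d + 7)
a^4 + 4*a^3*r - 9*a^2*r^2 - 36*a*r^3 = a*(a - 3*r)*(a + 3*r)*(a + 4*r)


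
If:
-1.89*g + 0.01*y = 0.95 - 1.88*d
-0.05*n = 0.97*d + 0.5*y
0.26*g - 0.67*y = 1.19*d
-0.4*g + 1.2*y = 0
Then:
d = -0.02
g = -0.52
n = 2.04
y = -0.17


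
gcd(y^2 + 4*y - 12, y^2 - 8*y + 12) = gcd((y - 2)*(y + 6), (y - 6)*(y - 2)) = y - 2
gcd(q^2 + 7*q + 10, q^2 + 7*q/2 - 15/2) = q + 5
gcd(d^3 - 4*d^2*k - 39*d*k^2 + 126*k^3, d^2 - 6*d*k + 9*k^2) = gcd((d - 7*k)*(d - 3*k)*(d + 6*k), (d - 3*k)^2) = d - 3*k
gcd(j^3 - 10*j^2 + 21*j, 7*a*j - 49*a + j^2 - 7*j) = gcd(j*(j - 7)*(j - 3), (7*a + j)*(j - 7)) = j - 7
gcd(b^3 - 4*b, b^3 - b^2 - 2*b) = b^2 - 2*b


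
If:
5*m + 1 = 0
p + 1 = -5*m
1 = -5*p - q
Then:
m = -1/5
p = 0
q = -1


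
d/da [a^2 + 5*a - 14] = 2*a + 5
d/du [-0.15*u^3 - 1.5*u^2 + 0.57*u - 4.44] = -0.45*u^2 - 3.0*u + 0.57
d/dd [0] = 0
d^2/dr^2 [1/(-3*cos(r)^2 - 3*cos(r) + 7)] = 3*(12*sin(r)^4 - 37*sin(r)^2 - 17*cos(r)/4 + 9*cos(3*r)/4 + 5)/(-3*sin(r)^2 + 3*cos(r) - 4)^3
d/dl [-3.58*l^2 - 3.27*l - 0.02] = -7.16*l - 3.27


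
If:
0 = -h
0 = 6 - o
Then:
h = 0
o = 6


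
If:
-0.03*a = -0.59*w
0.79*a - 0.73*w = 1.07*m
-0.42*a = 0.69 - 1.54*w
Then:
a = -2.02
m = -1.42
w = -0.10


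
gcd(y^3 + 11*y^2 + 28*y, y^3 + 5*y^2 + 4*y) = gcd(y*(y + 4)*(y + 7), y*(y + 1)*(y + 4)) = y^2 + 4*y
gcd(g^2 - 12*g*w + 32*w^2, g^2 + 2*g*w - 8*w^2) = 1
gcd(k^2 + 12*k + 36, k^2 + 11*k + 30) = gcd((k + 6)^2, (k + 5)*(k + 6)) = k + 6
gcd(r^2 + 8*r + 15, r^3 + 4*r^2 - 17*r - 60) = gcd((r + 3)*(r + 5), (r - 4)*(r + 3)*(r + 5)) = r^2 + 8*r + 15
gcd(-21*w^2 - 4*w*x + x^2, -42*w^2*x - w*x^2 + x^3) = -7*w + x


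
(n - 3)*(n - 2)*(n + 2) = n^3 - 3*n^2 - 4*n + 12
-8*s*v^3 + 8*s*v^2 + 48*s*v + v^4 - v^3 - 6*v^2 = v*(-8*s + v)*(v - 3)*(v + 2)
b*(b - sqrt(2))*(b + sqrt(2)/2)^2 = b^4 - 3*b^2/2 - sqrt(2)*b/2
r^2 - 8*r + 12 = (r - 6)*(r - 2)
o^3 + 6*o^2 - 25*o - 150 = (o - 5)*(o + 5)*(o + 6)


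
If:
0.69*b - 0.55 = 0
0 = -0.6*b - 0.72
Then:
No Solution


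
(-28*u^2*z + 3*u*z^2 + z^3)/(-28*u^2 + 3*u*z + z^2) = z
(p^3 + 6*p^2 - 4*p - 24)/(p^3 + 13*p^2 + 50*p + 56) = (p^2 + 4*p - 12)/(p^2 + 11*p + 28)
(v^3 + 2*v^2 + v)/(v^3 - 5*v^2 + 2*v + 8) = v*(v + 1)/(v^2 - 6*v + 8)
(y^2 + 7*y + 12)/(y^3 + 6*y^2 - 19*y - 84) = (y + 4)/(y^2 + 3*y - 28)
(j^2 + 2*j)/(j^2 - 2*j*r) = (j + 2)/(j - 2*r)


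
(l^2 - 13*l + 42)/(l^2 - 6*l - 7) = (l - 6)/(l + 1)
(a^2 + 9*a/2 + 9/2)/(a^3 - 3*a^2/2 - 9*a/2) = (a + 3)/(a*(a - 3))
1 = 1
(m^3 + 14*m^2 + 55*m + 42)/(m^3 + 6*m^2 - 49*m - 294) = (m + 1)/(m - 7)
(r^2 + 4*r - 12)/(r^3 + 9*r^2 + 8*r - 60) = 1/(r + 5)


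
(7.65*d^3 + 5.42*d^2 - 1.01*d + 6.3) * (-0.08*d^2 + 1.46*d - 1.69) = -0.612*d^5 + 10.7354*d^4 - 4.9345*d^3 - 11.1384*d^2 + 10.9049*d - 10.647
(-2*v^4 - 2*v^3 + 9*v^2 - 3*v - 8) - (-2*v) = -2*v^4 - 2*v^3 + 9*v^2 - v - 8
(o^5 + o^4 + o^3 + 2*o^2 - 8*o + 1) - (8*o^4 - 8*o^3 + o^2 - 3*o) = o^5 - 7*o^4 + 9*o^3 + o^2 - 5*o + 1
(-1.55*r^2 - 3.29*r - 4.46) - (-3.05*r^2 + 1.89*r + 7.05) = 1.5*r^2 - 5.18*r - 11.51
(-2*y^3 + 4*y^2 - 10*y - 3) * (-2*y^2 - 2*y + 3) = 4*y^5 - 4*y^4 + 6*y^3 + 38*y^2 - 24*y - 9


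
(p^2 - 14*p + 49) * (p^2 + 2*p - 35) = p^4 - 12*p^3 - 14*p^2 + 588*p - 1715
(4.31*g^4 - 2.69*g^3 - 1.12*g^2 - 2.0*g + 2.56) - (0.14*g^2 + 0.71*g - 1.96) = 4.31*g^4 - 2.69*g^3 - 1.26*g^2 - 2.71*g + 4.52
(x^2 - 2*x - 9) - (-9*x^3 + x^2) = 9*x^3 - 2*x - 9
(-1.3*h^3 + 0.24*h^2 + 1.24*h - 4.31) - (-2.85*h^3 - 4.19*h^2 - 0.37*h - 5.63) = 1.55*h^3 + 4.43*h^2 + 1.61*h + 1.32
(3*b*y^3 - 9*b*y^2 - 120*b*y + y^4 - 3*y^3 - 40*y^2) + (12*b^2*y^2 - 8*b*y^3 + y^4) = 12*b^2*y^2 - 5*b*y^3 - 9*b*y^2 - 120*b*y + 2*y^4 - 3*y^3 - 40*y^2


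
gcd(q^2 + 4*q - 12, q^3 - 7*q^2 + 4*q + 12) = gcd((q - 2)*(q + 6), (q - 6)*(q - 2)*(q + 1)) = q - 2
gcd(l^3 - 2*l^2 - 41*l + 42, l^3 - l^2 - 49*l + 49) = l^2 - 8*l + 7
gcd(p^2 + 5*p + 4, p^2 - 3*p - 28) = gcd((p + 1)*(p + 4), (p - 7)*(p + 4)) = p + 4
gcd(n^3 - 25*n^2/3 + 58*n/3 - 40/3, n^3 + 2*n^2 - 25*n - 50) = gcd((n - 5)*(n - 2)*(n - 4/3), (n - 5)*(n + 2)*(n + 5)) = n - 5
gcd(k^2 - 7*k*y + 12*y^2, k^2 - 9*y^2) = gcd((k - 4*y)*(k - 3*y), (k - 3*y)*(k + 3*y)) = -k + 3*y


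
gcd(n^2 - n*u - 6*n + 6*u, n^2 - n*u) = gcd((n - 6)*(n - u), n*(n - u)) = -n + u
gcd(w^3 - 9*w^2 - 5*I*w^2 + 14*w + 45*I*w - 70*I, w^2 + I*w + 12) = 1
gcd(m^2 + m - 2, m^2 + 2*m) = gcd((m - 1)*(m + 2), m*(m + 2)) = m + 2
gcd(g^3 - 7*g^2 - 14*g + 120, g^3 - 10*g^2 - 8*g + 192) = g^2 - 2*g - 24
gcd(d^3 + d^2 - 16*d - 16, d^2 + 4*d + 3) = d + 1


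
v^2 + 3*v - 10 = (v - 2)*(v + 5)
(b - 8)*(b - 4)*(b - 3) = b^3 - 15*b^2 + 68*b - 96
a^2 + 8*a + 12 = (a + 2)*(a + 6)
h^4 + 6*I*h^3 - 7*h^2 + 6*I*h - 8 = (h - I)*(h + I)*(h + 2*I)*(h + 4*I)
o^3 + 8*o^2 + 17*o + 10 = (o + 1)*(o + 2)*(o + 5)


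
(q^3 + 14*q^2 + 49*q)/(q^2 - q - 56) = q*(q + 7)/(q - 8)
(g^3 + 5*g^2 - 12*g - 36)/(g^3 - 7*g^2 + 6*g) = (g^3 + 5*g^2 - 12*g - 36)/(g*(g^2 - 7*g + 6))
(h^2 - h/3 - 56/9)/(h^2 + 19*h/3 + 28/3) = (h - 8/3)/(h + 4)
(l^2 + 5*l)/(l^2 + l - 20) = l/(l - 4)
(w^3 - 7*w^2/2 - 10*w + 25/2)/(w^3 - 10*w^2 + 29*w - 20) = (w + 5/2)/(w - 4)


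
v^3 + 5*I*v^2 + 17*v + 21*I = (v - 3*I)*(v + I)*(v + 7*I)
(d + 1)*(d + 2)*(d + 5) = d^3 + 8*d^2 + 17*d + 10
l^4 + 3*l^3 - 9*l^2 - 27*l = l*(l - 3)*(l + 3)^2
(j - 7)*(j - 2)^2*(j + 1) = j^4 - 10*j^3 + 21*j^2 + 4*j - 28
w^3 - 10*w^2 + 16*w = w*(w - 8)*(w - 2)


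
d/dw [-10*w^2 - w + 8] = -20*w - 1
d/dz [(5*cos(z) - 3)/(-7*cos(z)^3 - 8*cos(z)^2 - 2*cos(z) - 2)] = 16*(-70*cos(z)^3 + 23*cos(z)^2 + 48*cos(z) + 16)*sin(z)/(-32*sin(z)^2 + 29*cos(z) + 7*cos(3*z) + 40)^2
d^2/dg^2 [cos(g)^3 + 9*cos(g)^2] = -3*cos(g)/4 - 18*cos(2*g) - 9*cos(3*g)/4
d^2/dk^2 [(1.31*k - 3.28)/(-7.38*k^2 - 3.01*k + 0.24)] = (-(1.31*k - 3.28)*(14.76*k + 3.01)*(29.52*k + 6.02) + (58.0068*k - 40.5266)*(7.38*k^2 + 3.01*k - 0.24))/(7.38*k^2 + 3.01*k - 0.24)^3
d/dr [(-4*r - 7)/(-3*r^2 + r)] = (-12*r^2 - 42*r + 7)/(r^2*(9*r^2 - 6*r + 1))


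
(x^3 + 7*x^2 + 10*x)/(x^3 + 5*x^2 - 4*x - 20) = x/(x - 2)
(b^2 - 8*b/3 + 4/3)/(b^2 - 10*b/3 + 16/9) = 3*(b - 2)/(3*b - 8)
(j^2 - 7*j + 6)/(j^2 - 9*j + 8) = (j - 6)/(j - 8)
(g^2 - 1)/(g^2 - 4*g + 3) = (g + 1)/(g - 3)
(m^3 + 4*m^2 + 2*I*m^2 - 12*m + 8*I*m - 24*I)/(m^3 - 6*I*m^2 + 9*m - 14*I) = (m^2 + 4*m - 12)/(m^2 - 8*I*m - 7)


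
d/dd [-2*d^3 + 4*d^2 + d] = -6*d^2 + 8*d + 1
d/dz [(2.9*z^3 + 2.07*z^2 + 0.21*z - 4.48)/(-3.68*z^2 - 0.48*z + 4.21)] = (-10.672*z^4 - 2.784*z^3 + 36.4062*z^2 - 15.5434*z - 1.2663)/(13.5424*z^4 + 3.5328*z^3 - 30.7552*z^2 - 4.0416*z + 17.7241)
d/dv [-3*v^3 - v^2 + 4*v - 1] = -9*v^2 - 2*v + 4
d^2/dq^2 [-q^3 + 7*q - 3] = -6*q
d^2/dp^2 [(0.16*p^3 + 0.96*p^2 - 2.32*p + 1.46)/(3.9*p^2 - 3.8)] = (-2.8421709430404e-14*p^4 - 65.832*p^3 + 218.6028*p^2 - 192.432*p + 70.9992)/(59.319*p^6 - 173.394*p^4 + 168.948*p^2 - 54.872)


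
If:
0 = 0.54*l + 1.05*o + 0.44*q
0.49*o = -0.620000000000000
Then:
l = 2.46031746031746 - 0.814814814814815*q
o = -1.27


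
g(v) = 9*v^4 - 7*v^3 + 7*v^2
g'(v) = 36*v^3 - 21*v^2 + 14*v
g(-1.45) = 75.84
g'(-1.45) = -174.20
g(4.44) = 3022.93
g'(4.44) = 2799.20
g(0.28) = 0.45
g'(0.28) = 3.06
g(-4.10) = 3143.30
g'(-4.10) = -2891.57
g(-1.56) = 96.91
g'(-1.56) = -209.62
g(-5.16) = 7528.40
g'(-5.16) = -5577.35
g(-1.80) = 157.98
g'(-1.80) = -303.19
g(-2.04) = 244.43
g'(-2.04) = -421.58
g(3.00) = 603.00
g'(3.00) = 825.00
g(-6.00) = 13428.00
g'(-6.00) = -8616.00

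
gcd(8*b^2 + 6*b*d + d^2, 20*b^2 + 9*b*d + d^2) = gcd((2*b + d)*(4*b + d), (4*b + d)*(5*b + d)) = 4*b + d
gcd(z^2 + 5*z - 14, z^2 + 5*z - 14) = z^2 + 5*z - 14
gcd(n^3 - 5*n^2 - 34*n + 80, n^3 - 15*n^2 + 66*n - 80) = n^2 - 10*n + 16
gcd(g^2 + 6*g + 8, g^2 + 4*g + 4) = g + 2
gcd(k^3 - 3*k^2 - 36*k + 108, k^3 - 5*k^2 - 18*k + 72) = k^2 - 9*k + 18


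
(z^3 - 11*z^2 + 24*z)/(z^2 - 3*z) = z - 8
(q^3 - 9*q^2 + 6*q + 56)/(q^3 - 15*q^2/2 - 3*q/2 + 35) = 2*(q - 4)/(2*q - 5)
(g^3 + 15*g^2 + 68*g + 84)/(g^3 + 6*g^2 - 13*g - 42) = (g + 6)/(g - 3)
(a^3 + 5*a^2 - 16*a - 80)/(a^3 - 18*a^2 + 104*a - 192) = (a^2 + 9*a + 20)/(a^2 - 14*a + 48)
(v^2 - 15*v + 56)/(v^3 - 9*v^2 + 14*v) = (v - 8)/(v*(v - 2))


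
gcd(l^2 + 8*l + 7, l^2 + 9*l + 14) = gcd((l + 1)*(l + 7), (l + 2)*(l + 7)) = l + 7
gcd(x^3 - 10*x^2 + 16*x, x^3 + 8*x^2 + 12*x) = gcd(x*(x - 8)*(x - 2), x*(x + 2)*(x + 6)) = x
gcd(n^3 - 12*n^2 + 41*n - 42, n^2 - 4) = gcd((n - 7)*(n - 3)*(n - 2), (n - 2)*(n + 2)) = n - 2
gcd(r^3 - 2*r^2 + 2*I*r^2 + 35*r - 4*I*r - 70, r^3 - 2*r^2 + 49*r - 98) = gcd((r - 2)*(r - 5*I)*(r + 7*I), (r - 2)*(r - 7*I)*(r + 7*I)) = r^2 + r*(-2 + 7*I) - 14*I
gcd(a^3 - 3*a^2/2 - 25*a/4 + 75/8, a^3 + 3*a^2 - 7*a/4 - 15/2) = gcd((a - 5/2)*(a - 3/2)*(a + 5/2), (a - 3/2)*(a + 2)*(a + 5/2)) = a^2 + a - 15/4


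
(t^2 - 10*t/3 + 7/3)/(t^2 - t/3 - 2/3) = (3*t - 7)/(3*t + 2)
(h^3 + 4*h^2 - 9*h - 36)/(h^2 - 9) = h + 4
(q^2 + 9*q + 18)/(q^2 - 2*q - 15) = (q + 6)/(q - 5)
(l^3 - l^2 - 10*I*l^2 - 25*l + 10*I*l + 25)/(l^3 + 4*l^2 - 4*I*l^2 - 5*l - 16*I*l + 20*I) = (l^2 - 10*I*l - 25)/(l^2 + l*(5 - 4*I) - 20*I)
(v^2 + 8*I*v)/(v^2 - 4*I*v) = (v + 8*I)/(v - 4*I)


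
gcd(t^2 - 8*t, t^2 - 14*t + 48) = t - 8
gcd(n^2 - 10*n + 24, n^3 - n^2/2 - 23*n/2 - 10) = n - 4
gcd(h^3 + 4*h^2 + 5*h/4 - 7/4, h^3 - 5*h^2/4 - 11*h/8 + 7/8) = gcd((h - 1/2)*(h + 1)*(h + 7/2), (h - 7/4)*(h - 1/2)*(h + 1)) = h^2 + h/2 - 1/2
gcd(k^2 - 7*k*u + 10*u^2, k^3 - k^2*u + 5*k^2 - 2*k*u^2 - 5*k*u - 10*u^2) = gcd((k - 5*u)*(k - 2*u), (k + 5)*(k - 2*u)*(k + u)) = -k + 2*u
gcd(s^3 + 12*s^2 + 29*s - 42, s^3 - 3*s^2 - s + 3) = s - 1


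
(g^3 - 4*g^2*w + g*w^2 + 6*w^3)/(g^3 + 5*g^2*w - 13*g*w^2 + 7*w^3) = (g^3 - 4*g^2*w + g*w^2 + 6*w^3)/(g^3 + 5*g^2*w - 13*g*w^2 + 7*w^3)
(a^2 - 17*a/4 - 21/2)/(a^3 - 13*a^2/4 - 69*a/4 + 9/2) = (4*a + 7)/(4*a^2 + 11*a - 3)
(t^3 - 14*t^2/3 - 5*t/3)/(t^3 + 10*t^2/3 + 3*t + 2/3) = t*(t - 5)/(t^2 + 3*t + 2)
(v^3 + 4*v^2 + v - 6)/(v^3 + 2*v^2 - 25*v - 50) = (v^2 + 2*v - 3)/(v^2 - 25)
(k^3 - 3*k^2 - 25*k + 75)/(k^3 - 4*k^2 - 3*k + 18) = (k^2 - 25)/(k^2 - k - 6)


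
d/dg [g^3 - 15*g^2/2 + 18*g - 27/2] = 3*g^2 - 15*g + 18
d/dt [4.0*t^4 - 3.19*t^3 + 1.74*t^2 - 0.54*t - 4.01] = 16.0*t^3 - 9.57*t^2 + 3.48*t - 0.54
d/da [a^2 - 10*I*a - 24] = 2*a - 10*I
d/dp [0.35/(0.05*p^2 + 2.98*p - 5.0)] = (-0.035*p - 1.043)/(0.05*p^2 + 2.98*p - 5.0)^2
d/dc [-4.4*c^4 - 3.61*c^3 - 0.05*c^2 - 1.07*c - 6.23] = -17.6*c^3 - 10.83*c^2 - 0.1*c - 1.07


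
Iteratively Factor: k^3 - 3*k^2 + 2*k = (k - 2)*(k^2 - k) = k*(k - 2)*(k - 1)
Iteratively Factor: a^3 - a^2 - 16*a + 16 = (a - 4)*(a^2 + 3*a - 4) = (a - 4)*(a - 1)*(a + 4)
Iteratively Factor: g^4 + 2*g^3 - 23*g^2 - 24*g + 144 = (g - 3)*(g^3 + 5*g^2 - 8*g - 48) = (g - 3)*(g + 4)*(g^2 + g - 12) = (g - 3)*(g + 4)^2*(g - 3)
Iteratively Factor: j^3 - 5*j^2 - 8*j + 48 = (j - 4)*(j^2 - j - 12) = (j - 4)^2*(j + 3)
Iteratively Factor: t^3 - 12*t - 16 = (t - 4)*(t^2 + 4*t + 4) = (t - 4)*(t + 2)*(t + 2)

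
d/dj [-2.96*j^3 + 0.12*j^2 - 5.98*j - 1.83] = -8.88*j^2 + 0.24*j - 5.98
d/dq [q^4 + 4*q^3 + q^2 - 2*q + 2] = 4*q^3 + 12*q^2 + 2*q - 2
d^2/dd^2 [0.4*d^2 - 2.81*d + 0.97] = 0.800000000000000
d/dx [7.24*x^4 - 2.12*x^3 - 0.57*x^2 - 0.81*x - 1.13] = 28.96*x^3 - 6.36*x^2 - 1.14*x - 0.81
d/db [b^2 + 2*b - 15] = 2*b + 2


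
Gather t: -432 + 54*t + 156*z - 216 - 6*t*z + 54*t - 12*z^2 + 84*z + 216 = t*(108 - 6*z) - 12*z^2 + 240*z - 432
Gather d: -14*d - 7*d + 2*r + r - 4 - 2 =-21*d + 3*r - 6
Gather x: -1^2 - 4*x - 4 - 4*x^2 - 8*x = -4*x^2 - 12*x - 5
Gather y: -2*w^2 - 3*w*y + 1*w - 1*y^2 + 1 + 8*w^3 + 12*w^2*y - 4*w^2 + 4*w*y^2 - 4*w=8*w^3 - 6*w^2 - 3*w + y^2*(4*w - 1) + y*(12*w^2 - 3*w) + 1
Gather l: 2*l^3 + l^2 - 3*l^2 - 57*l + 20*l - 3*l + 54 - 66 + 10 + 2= 2*l^3 - 2*l^2 - 40*l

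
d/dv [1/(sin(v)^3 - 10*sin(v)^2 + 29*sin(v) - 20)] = (-3*sin(v)^2 + 20*sin(v) - 29)*cos(v)/(sin(v)^3 - 10*sin(v)^2 + 29*sin(v) - 20)^2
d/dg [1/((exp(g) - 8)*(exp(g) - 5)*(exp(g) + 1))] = -((exp(g) - 8)*(exp(g) - 5) + (exp(g) - 8)*(exp(g) + 1) + (exp(g) - 5)*(exp(g) + 1))/(4*(exp(g) - 8)^2*(exp(g) - 5)^2*cosh(g/2)^2)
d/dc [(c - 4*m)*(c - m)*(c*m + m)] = m*(3*c^2 - 10*c*m + 2*c + 4*m^2 - 5*m)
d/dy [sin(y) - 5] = cos(y)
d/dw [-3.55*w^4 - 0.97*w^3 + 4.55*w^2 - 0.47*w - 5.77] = -14.2*w^3 - 2.91*w^2 + 9.1*w - 0.47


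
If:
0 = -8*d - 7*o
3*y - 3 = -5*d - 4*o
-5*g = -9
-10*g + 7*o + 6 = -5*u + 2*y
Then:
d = 7 - 7*y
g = 9/5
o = 8*y - 8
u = 68/5 - 54*y/5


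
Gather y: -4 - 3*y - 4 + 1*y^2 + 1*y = y^2 - 2*y - 8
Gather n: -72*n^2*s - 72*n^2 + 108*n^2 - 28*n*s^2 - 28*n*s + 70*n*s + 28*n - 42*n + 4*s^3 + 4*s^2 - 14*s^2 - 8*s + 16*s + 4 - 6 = n^2*(36 - 72*s) + n*(-28*s^2 + 42*s - 14) + 4*s^3 - 10*s^2 + 8*s - 2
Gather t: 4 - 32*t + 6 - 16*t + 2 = 12 - 48*t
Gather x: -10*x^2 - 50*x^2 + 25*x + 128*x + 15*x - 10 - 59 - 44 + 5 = -60*x^2 + 168*x - 108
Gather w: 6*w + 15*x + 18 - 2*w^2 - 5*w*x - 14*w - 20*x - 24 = -2*w^2 + w*(-5*x - 8) - 5*x - 6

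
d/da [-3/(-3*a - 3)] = -1/(a + 1)^2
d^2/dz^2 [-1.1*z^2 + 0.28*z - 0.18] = -2.20000000000000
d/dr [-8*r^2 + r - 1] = 1 - 16*r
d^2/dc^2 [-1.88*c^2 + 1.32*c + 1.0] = -3.76000000000000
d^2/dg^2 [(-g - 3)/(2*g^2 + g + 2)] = 2*(-(g + 3)*(4*g + 1)^2 + (6*g + 7)*(2*g^2 + g + 2))/(2*g^2 + g + 2)^3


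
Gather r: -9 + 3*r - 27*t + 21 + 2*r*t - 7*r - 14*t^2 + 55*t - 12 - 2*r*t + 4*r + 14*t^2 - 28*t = 0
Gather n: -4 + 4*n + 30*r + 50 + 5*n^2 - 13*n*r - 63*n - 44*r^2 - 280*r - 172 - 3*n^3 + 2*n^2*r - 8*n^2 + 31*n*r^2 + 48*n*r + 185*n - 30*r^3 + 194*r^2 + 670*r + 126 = -3*n^3 + n^2*(2*r - 3) + n*(31*r^2 + 35*r + 126) - 30*r^3 + 150*r^2 + 420*r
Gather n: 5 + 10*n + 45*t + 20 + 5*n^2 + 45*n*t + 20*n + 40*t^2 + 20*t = 5*n^2 + n*(45*t + 30) + 40*t^2 + 65*t + 25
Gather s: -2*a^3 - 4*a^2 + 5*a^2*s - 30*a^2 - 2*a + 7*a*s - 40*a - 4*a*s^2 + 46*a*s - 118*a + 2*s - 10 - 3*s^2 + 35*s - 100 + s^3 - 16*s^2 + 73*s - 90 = -2*a^3 - 34*a^2 - 160*a + s^3 + s^2*(-4*a - 19) + s*(5*a^2 + 53*a + 110) - 200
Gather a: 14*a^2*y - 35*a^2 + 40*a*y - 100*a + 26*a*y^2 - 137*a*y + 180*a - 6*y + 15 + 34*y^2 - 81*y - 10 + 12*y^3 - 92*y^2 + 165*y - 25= a^2*(14*y - 35) + a*(26*y^2 - 97*y + 80) + 12*y^3 - 58*y^2 + 78*y - 20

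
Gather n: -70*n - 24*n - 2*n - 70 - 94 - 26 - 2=-96*n - 192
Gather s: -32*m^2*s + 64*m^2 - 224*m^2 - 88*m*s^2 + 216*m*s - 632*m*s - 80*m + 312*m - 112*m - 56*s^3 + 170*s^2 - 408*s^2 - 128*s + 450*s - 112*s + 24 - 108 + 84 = -160*m^2 + 120*m - 56*s^3 + s^2*(-88*m - 238) + s*(-32*m^2 - 416*m + 210)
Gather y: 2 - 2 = 0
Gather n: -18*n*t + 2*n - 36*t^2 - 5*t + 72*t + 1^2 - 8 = n*(2 - 18*t) - 36*t^2 + 67*t - 7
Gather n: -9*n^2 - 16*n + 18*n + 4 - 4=-9*n^2 + 2*n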